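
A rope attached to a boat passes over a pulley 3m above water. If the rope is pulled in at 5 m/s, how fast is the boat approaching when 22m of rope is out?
22√19/19 ≈ 5.047 m/s

rope² = x² + 3²
x = √(22² - 3²) = 5√19
dx/dt = (rope/x) · d(rope)/dt = (22/(5√19)) · (-5) = -22√19/19 m/s
The boat approaches at 22√19/19 ≈ 5.047 m/s.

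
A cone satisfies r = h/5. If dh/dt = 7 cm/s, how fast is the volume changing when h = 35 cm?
343π cm³/s

V = (1/3)π(h/5)²h = πh³/75
dV/dt = πh²/25 · 7
At h = 35: dV/dt = 343π cm³/s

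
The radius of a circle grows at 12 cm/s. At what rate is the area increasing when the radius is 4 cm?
96π cm²/s

A = πr²
dA/dt = 2πr · dr/dt = 2π(4)(12) = 96π cm²/s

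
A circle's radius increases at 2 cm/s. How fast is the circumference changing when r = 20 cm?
4π cm/s

C = 2πr
dC/dt = 2π · dr/dt = 2π · 2 = 4π cm/s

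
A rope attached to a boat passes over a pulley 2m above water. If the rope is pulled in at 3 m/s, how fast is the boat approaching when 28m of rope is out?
14√195/65 ≈ 3.008 m/s

rope² = x² + 2²
x = √(28² - 2²) = 2√195
dx/dt = (rope/x) · d(rope)/dt = (28/(2√195)) · (-3) = -14√195/65 m/s
The boat approaches at 14√195/65 ≈ 3.008 m/s.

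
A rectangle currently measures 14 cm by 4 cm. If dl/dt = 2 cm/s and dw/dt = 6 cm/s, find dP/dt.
16 cm/s

P = 2(l + w)
dP/dt = 2(dl/dt + dw/dt) = 2(2 + 6) = 16 cm/s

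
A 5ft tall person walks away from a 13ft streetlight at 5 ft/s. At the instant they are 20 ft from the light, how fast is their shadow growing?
25/8 ft/s

By similar triangles: 13/(x+s) = 5/s
Solving: s = 5x/8
ds/dt = 5/8 · dx/dt = 5/8 · 5 = 25/8 ft/s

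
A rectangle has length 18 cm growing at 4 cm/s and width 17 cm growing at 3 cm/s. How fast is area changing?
122 cm²/s

A = lw
dA/dt = w·dl/dt + l·dw/dt = 17·4 + 18·3 = 122 cm²/s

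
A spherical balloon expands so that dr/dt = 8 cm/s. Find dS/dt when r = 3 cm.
192π cm²/s

S = 4πr²
dS/dt = dS/dr · dr/dt = 8πr · 8
At r = 3: dS/dt = 192π cm²/s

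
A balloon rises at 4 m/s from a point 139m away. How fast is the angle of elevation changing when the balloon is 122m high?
0.016255 rad/s

tan(θ) = y/139
sec²(θ) · dθ/dt = (1/139) · dy/dt
dθ/dt = cos²(θ)/139 · 4 = 139/(139² + 122²) · 4
dθ/dt = 0.016255 rad/s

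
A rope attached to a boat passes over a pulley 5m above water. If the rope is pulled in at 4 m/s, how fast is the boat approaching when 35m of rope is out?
7√3/3 ≈ 4.041 m/s

rope² = x² + 5²
x = √(35² - 5²) = 20√3
dx/dt = (rope/x) · d(rope)/dt = (35/(20√3)) · (-4) = -7√3/3 m/s
The boat approaches at 7√3/3 ≈ 4.041 m/s.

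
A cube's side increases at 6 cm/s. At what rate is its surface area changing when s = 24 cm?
1728 cm²/s

A = 6s²
dA/dt = 12s · ds/dt = 12·24·6 = 1728 cm²/s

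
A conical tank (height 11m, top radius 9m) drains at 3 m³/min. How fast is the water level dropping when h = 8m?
121/(1728π) ≈ 0.02229 m/min

r/h = 9/11, so r = (9/11)h
V = (1/3)πr²h = (1/3)π((9/11)h)²h = (27/121)πh³
dV/dh = (81/121)πh²
dh/dt = (dV/dt)/(dV/dh) = -3/((81/121)π·8²) = -121/(1728π) m/min
The level is dropping at 121/(1728π) ≈ 0.02229 m/min.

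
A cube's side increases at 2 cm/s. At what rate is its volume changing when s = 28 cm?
4704 cm³/s

V = s³
dV/dt = 3s² · ds/dt = 3·28²·2 = 4704 cm³/s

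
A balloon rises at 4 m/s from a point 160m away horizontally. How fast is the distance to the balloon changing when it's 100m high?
20√89/89 ≈ 2.12 m/s

z² = 160² + y²
z = √(160² + 100²) = 20√89
dz/dt = y/z · dy/dt = 100/(20√89) · 4 = 20√89/89 ≈ 2.12 m/s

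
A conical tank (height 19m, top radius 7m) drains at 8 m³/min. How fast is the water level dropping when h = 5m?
2888/(1225π) ≈ 0.7504 m/min

r/h = 7/19, so r = (7/19)h
V = (1/3)πr²h = (1/3)π((7/19)h)²h = (49/1083)πh³
dV/dh = (49/361)πh²
dh/dt = (dV/dt)/(dV/dh) = -8/((49/361)π·5²) = -2888/(1225π) m/min
The level is dropping at 2888/(1225π) ≈ 0.7504 m/min.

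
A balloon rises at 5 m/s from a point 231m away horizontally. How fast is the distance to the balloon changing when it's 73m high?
73√58690/11738 ≈ 1.507 m/s

z² = 231² + y²
z = √(231² + 73²) = √58690
dz/dt = y/z · dy/dt = 73/√58690 · 5 = 73√58690/11738 ≈ 1.507 m/s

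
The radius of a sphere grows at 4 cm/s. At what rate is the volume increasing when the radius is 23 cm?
8464π cm³/s

V = (4/3)πr³
dV/dt = dV/dr · dr/dt = 4πr² · 4
At r = 23: dV/dt = 8464π cm³/s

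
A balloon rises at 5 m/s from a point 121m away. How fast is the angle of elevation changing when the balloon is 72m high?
0.030517 rad/s

tan(θ) = y/121
sec²(θ) · dθ/dt = (1/121) · dy/dt
dθ/dt = cos²(θ)/121 · 5 = 121/(121² + 72²) · 5
dθ/dt = 0.030517 rad/s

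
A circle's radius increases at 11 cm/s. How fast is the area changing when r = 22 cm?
484π cm²/s

A = πr²
dA/dt = 2πr · dr/dt = 2π(22)(11) = 484π cm²/s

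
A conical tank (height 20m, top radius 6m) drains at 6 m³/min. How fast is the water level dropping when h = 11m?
200/(363π) ≈ 0.1754 m/min

r/h = 6/20, so r = (3/10)h
V = (1/3)πr²h = (1/3)π((3/10)h)²h = (3/100)πh³
dV/dh = (9/100)πh²
dh/dt = (dV/dt)/(dV/dh) = -6/((9/100)π·11²) = -200/(363π) m/min
The level is dropping at 200/(363π) ≈ 0.1754 m/min.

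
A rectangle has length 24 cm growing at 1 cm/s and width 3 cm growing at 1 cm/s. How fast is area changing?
27 cm²/s

A = lw
dA/dt = w·dl/dt + l·dw/dt = 3·1 + 24·1 = 27 cm²/s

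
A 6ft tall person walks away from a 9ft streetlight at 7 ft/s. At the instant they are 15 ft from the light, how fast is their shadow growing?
14 ft/s

By similar triangles: 9/(x+s) = 6/s
Solving: s = 6x/3
ds/dt = 6/3 · dx/dt = 2 · 7 = 14 ft/s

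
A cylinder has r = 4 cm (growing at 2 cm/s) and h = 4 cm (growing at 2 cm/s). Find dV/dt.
96π cm³/s

V = πr²h
dV/dt = 2πrh·dr/dt + πr²·dh/dt
= 2π(4)(4)(2) + π(4)²(2)
= 96π cm³/s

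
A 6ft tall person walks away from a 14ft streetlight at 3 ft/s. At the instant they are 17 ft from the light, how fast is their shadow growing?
9/4 ft/s

By similar triangles: 14/(x+s) = 6/s
Solving: s = 6x/8
ds/dt = 6/8 · dx/dt = 3/4 · 3 = 9/4 ft/s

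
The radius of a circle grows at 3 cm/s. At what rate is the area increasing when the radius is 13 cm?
78π cm²/s

A = πr²
dA/dt = 2πr · dr/dt = 2π(13)(3) = 78π cm²/s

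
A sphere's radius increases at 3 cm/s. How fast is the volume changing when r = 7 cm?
588π cm³/s

V = (4/3)πr³
dV/dt = dV/dr · dr/dt = 4πr² · 3
At r = 7: dV/dt = 588π cm³/s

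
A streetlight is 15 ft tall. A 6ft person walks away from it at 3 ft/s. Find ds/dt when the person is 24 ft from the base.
2 ft/s

By similar triangles: 15/(x+s) = 6/s
Solving: s = 6x/9
ds/dt = 6/9 · dx/dt = 2/3 · 3 = 2 ft/s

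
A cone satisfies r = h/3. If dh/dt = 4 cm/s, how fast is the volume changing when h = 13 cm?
676π/9 cm³/s

V = (1/3)π(h/3)²h = πh³/27
dV/dt = πh²/9 · 4
At h = 13: dV/dt = 676π/9 cm³/s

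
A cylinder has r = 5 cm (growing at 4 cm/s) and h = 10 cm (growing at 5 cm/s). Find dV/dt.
525π cm³/s

V = πr²h
dV/dt = 2πrh·dr/dt + πr²·dh/dt
= 2π(5)(10)(4) + π(5)²(5)
= 525π cm³/s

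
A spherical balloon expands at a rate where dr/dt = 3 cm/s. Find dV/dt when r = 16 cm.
3072π cm³/s

V = (4/3)πr³
dV/dt = dV/dr · dr/dt = 4πr² · 3
At r = 16: dV/dt = 3072π cm³/s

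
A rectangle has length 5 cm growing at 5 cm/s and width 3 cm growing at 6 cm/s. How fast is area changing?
45 cm²/s

A = lw
dA/dt = w·dl/dt + l·dw/dt = 3·5 + 5·6 = 45 cm²/s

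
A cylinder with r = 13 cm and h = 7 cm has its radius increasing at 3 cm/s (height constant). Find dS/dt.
198π cm²/s

S = 2πrh + 2πr² (lateral + bases)
dS/dt = (2πh + 4πr)·dr/dt = (2π·7 + 4π·13)·3
= 198π cm²/s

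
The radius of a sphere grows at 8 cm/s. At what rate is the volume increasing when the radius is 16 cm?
8192π cm³/s

V = (4/3)πr³
dV/dt = dV/dr · dr/dt = 4πr² · 8
At r = 16: dV/dt = 8192π cm³/s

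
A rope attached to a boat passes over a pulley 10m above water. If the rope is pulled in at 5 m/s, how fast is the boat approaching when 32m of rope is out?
80√231/231 ≈ 5.264 m/s

rope² = x² + 10²
x = √(32² - 10²) = 2√231
dx/dt = (rope/x) · d(rope)/dt = (32/(2√231)) · (-5) = -80√231/231 m/s
The boat approaches at 80√231/231 ≈ 5.264 m/s.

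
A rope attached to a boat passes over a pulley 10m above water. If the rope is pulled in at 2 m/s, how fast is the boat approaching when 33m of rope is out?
66√989/989 ≈ 2.099 m/s

rope² = x² + 10²
x = √(33² - 10²) = √989
dx/dt = (rope/x) · d(rope)/dt = (33/√989) · (-2) = -66√989/989 m/s
The boat approaches at 66√989/989 ≈ 2.099 m/s.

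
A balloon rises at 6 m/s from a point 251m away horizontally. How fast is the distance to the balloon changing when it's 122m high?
732√77885/77885 ≈ 2.623 m/s

z² = 251² + y²
z = √(251² + 122²) = √77885
dz/dt = y/z · dy/dt = 122/√77885 · 6 = 732√77885/77885 ≈ 2.623 m/s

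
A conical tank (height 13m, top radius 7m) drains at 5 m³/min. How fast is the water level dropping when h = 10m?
169/(980π) ≈ 0.05489 m/min

r/h = 7/13, so r = (7/13)h
V = (1/3)πr²h = (1/3)π((7/13)h)²h = (49/507)πh³
dV/dh = (49/169)πh²
dh/dt = (dV/dt)/(dV/dh) = -5/((49/169)π·10²) = -169/(980π) m/min
The level is dropping at 169/(980π) ≈ 0.05489 m/min.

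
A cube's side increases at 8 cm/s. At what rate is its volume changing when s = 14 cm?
4704 cm³/s

V = s³
dV/dt = 3s² · ds/dt = 3·14²·8 = 4704 cm³/s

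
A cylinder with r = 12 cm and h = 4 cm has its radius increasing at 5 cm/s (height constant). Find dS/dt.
280π cm²/s

S = 2πrh + 2πr² (lateral + bases)
dS/dt = (2πh + 4πr)·dr/dt = (2π·4 + 4π·12)·5
= 280π cm²/s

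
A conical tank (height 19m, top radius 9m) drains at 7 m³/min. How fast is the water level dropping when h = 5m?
2527/(2025π) ≈ 0.3972 m/min

r/h = 9/19, so r = (9/19)h
V = (1/3)πr²h = (1/3)π((9/19)h)²h = (27/361)πh³
dV/dh = (81/361)πh²
dh/dt = (dV/dt)/(dV/dh) = -7/((81/361)π·5²) = -2527/(2025π) m/min
The level is dropping at 2527/(2025π) ≈ 0.3972 m/min.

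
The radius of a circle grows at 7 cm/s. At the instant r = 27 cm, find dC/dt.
14π cm/s

C = 2πr
dC/dt = 2π · dr/dt = 2π · 7 = 14π cm/s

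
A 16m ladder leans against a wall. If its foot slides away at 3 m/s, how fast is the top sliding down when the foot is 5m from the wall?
5√231/77 ≈ 0.9869 m/s

x² + y² = 16²
2x·dx/dt + 2y·dy/dt = 0
dy/dt = -x/y · dx/dt = -5/√231 · 3 = -5√231/77 m/s
The top is descending at 5√231/77 ≈ 0.9869 m/s.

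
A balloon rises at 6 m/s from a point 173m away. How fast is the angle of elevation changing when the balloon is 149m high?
0.019912 rad/s

tan(θ) = y/173
sec²(θ) · dθ/dt = (1/173) · dy/dt
dθ/dt = cos²(θ)/173 · 6 = 173/(173² + 149²) · 6
dθ/dt = 0.019912 rad/s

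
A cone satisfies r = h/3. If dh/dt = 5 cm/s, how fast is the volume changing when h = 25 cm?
3125π/9 cm³/s

V = (1/3)π(h/3)²h = πh³/27
dV/dt = πh²/9 · 5
At h = 25: dV/dt = 3125π/9 cm³/s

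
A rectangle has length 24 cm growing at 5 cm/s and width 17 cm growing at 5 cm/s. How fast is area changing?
205 cm²/s

A = lw
dA/dt = w·dl/dt + l·dw/dt = 17·5 + 24·5 = 205 cm²/s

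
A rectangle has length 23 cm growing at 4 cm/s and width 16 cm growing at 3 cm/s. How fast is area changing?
133 cm²/s

A = lw
dA/dt = w·dl/dt + l·dw/dt = 16·4 + 23·3 = 133 cm²/s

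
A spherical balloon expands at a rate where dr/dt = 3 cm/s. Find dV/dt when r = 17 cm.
3468π cm³/s

V = (4/3)πr³
dV/dt = dV/dr · dr/dt = 4πr² · 3
At r = 17: dV/dt = 3468π cm³/s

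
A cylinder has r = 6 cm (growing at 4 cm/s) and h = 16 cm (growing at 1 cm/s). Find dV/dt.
804π cm³/s

V = πr²h
dV/dt = 2πrh·dr/dt + πr²·dh/dt
= 2π(6)(16)(4) + π(6)²(1)
= 804π cm³/s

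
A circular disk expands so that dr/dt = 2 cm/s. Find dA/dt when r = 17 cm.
68π cm²/s

A = πr²
dA/dt = 2πr · dr/dt = 2π(17)(2) = 68π cm²/s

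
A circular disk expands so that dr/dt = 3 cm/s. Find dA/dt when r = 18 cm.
108π cm²/s

A = πr²
dA/dt = 2πr · dr/dt = 2π(18)(3) = 108π cm²/s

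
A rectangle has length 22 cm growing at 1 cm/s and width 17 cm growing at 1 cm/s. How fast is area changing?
39 cm²/s

A = lw
dA/dt = w·dl/dt + l·dw/dt = 17·1 + 22·1 = 39 cm²/s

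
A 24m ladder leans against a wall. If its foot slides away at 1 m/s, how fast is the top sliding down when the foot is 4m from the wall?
√35/35 ≈ 0.169 m/s

x² + y² = 24²
2x·dx/dt + 2y·dy/dt = 0
dy/dt = -x/y · dx/dt = -4/(4√35) · 1 = -√35/35 m/s
The top is descending at √35/35 ≈ 0.169 m/s.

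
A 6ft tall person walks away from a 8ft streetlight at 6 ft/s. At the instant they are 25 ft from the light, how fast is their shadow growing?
18 ft/s

By similar triangles: 8/(x+s) = 6/s
Solving: s = 6x/2
ds/dt = 6/2 · dx/dt = 3 · 6 = 18 ft/s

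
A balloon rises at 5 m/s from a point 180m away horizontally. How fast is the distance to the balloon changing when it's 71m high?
355√37441/37441 ≈ 1.835 m/s

z² = 180² + y²
z = √(180² + 71²) = √37441
dz/dt = y/z · dy/dt = 71/√37441 · 5 = 355√37441/37441 ≈ 1.835 m/s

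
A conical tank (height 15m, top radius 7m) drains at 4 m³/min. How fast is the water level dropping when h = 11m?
900/(5929π) ≈ 0.04832 m/min

r/h = 7/15, so r = (7/15)h
V = (1/3)πr²h = (1/3)π((7/15)h)²h = (49/675)πh³
dV/dh = (49/225)πh²
dh/dt = (dV/dt)/(dV/dh) = -4/((49/225)π·11²) = -900/(5929π) m/min
The level is dropping at 900/(5929π) ≈ 0.04832 m/min.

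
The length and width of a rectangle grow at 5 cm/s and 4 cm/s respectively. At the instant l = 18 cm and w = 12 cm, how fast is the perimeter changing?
18 cm/s

P = 2(l + w)
dP/dt = 2(dl/dt + dw/dt) = 2(5 + 4) = 18 cm/s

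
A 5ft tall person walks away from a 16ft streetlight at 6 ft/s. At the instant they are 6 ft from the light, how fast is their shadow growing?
30/11 ft/s

By similar triangles: 16/(x+s) = 5/s
Solving: s = 5x/11
ds/dt = 5/11 · dx/dt = 5/11 · 6 = 30/11 ft/s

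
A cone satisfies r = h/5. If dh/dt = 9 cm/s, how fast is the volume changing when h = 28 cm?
7056π/25 cm³/s

V = (1/3)π(h/5)²h = πh³/75
dV/dt = πh²/25 · 9
At h = 28: dV/dt = 7056π/25 cm³/s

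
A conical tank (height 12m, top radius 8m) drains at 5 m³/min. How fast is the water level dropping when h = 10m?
9/(80π) ≈ 0.03581 m/min

r/h = 8/12, so r = (2/3)h
V = (1/3)πr²h = (1/3)π((2/3)h)²h = (4/27)πh³
dV/dh = (4/9)πh²
dh/dt = (dV/dt)/(dV/dh) = -5/((4/9)π·10²) = -9/(80π) m/min
The level is dropping at 9/(80π) ≈ 0.03581 m/min.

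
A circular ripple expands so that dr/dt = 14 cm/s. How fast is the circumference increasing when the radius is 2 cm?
28π cm/s

C = 2πr
dC/dt = 2π · dr/dt = 2π · 14 = 28π cm/s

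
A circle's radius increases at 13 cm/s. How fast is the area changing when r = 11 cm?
286π cm²/s

A = πr²
dA/dt = 2πr · dr/dt = 2π(11)(13) = 286π cm²/s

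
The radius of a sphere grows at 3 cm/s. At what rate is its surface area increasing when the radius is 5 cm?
120π cm²/s

S = 4πr²
dS/dt = dS/dr · dr/dt = 8πr · 3
At r = 5: dS/dt = 120π cm²/s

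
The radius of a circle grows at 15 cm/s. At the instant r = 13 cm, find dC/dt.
30π cm/s

C = 2πr
dC/dt = 2π · dr/dt = 2π · 15 = 30π cm/s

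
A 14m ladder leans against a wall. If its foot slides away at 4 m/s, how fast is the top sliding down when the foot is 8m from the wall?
16√33/33 ≈ 2.785 m/s

x² + y² = 14²
2x·dx/dt + 2y·dy/dt = 0
dy/dt = -x/y · dx/dt = -8/(2√33) · 4 = -16√33/33 m/s
The top is descending at 16√33/33 ≈ 2.785 m/s.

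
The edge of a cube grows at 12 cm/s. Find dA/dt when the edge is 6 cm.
864 cm²/s

A = 6s²
dA/dt = 12s · ds/dt = 12·6·12 = 864 cm²/s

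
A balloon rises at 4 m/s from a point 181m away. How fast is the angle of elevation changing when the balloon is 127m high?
0.014809 rad/s

tan(θ) = y/181
sec²(θ) · dθ/dt = (1/181) · dy/dt
dθ/dt = cos²(θ)/181 · 4 = 181/(181² + 127²) · 4
dθ/dt = 0.014809 rad/s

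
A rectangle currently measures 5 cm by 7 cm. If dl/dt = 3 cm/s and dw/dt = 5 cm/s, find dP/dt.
16 cm/s

P = 2(l + w)
dP/dt = 2(dl/dt + dw/dt) = 2(3 + 5) = 16 cm/s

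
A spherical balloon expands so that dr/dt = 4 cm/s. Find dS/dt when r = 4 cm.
128π cm²/s

S = 4πr²
dS/dt = dS/dr · dr/dt = 8πr · 4
At r = 4: dS/dt = 128π cm²/s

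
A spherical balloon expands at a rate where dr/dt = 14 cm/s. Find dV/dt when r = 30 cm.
50400π cm³/s

V = (4/3)πr³
dV/dt = dV/dr · dr/dt = 4πr² · 14
At r = 30: dV/dt = 50400π cm³/s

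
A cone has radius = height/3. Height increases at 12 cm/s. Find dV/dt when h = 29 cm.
3364π/3 cm³/s

V = (1/3)π(h/3)²h = πh³/27
dV/dt = πh²/9 · 12
At h = 29: dV/dt = 3364π/3 cm³/s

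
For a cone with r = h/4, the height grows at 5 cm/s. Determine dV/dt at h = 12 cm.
45π cm³/s

V = (1/3)π(h/4)²h = πh³/48
dV/dt = πh²/16 · 5
At h = 12: dV/dt = 45π cm³/s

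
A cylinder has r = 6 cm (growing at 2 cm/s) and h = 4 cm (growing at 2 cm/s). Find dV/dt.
168π cm³/s

V = πr²h
dV/dt = 2πrh·dr/dt + πr²·dh/dt
= 2π(6)(4)(2) + π(6)²(2)
= 168π cm³/s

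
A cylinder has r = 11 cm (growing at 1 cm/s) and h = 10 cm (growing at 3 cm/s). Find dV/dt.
583π cm³/s

V = πr²h
dV/dt = 2πrh·dr/dt + πr²·dh/dt
= 2π(11)(10)(1) + π(11)²(3)
= 583π cm³/s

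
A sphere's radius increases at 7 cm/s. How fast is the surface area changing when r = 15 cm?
840π cm²/s

S = 4πr²
dS/dt = dS/dr · dr/dt = 8πr · 7
At r = 15: dS/dt = 840π cm²/s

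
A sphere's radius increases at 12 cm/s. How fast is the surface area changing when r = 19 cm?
1824π cm²/s

S = 4πr²
dS/dt = dS/dr · dr/dt = 8πr · 12
At r = 19: dS/dt = 1824π cm²/s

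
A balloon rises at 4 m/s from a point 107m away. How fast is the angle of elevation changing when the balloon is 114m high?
0.017509 rad/s

tan(θ) = y/107
sec²(θ) · dθ/dt = (1/107) · dy/dt
dθ/dt = cos²(θ)/107 · 4 = 107/(107² + 114²) · 4
dθ/dt = 0.017509 rad/s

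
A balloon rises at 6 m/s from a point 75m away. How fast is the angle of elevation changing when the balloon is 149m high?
0.016172 rad/s

tan(θ) = y/75
sec²(θ) · dθ/dt = (1/75) · dy/dt
dθ/dt = cos²(θ)/75 · 6 = 75/(75² + 149²) · 6
dθ/dt = 0.016172 rad/s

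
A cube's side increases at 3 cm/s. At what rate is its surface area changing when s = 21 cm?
756 cm²/s

A = 6s²
dA/dt = 12s · ds/dt = 12·21·3 = 756 cm²/s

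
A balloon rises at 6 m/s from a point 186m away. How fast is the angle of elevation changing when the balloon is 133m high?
0.021345 rad/s

tan(θ) = y/186
sec²(θ) · dθ/dt = (1/186) · dy/dt
dθ/dt = cos²(θ)/186 · 6 = 186/(186² + 133²) · 6
dθ/dt = 0.021345 rad/s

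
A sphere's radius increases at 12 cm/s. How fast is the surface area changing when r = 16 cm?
1536π cm²/s

S = 4πr²
dS/dt = dS/dr · dr/dt = 8πr · 12
At r = 16: dS/dt = 1536π cm²/s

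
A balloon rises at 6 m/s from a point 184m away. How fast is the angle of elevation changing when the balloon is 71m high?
0.028383 rad/s

tan(θ) = y/184
sec²(θ) · dθ/dt = (1/184) · dy/dt
dθ/dt = cos²(θ)/184 · 6 = 184/(184² + 71²) · 6
dθ/dt = 0.028383 rad/s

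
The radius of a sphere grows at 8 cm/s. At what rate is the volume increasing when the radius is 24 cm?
18432π cm³/s

V = (4/3)πr³
dV/dt = dV/dr · dr/dt = 4πr² · 8
At r = 24: dV/dt = 18432π cm³/s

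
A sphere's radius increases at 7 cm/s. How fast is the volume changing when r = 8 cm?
1792π cm³/s

V = (4/3)πr³
dV/dt = dV/dr · dr/dt = 4πr² · 7
At r = 8: dV/dt = 1792π cm³/s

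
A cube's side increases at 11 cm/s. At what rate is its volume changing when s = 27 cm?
24057 cm³/s

V = s³
dV/dt = 3s² · ds/dt = 3·27²·11 = 24057 cm³/s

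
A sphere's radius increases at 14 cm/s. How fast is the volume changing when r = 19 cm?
20216π cm³/s

V = (4/3)πr³
dV/dt = dV/dr · dr/dt = 4πr² · 14
At r = 19: dV/dt = 20216π cm³/s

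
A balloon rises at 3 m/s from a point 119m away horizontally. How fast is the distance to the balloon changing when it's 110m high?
330√26261/26261 ≈ 2.036 m/s

z² = 119² + y²
z = √(119² + 110²) = √26261
dz/dt = y/z · dy/dt = 110/√26261 · 3 = 330√26261/26261 ≈ 2.036 m/s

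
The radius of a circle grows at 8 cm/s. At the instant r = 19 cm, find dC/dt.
16π cm/s

C = 2πr
dC/dt = 2π · dr/dt = 2π · 8 = 16π cm/s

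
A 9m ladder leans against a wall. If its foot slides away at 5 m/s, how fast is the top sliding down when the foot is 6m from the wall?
2√5 ≈ 4.472 m/s

x² + y² = 9²
2x·dx/dt + 2y·dy/dt = 0
dy/dt = -x/y · dx/dt = -6/(3√5) · 5 = -2√5 m/s
The top is descending at 2√5 ≈ 4.472 m/s.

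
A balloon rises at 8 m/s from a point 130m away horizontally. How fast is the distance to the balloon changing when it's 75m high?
120√901/901 ≈ 3.998 m/s

z² = 130² + y²
z = √(130² + 75²) = 5√901
dz/dt = y/z · dy/dt = 75/(5√901) · 8 = 120√901/901 ≈ 3.998 m/s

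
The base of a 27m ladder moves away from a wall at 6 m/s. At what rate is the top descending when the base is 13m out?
39√35/70 ≈ 3.296 m/s

x² + y² = 27²
2x·dx/dt + 2y·dy/dt = 0
dy/dt = -x/y · dx/dt = -13/(4√35) · 6 = -39√35/70 m/s
The top is descending at 39√35/70 ≈ 3.296 m/s.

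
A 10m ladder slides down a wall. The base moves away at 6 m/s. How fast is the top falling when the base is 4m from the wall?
4√21/7 ≈ 2.619 m/s

x² + y² = 10²
2x·dx/dt + 2y·dy/dt = 0
dy/dt = -x/y · dx/dt = -4/(2√21) · 6 = -4√21/7 m/s
The top is descending at 4√21/7 ≈ 2.619 m/s.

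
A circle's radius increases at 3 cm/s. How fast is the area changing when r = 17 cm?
102π cm²/s

A = πr²
dA/dt = 2πr · dr/dt = 2π(17)(3) = 102π cm²/s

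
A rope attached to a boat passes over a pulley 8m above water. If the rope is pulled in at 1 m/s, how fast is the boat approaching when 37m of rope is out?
37√145/435 ≈ 1.024 m/s

rope² = x² + 8²
x = √(37² - 8²) = 3√145
dx/dt = (rope/x) · d(rope)/dt = (37/(3√145)) · (-1) = -37√145/435 m/s
The boat approaches at 37√145/435 ≈ 1.024 m/s.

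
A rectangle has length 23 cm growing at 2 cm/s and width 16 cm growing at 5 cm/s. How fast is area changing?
147 cm²/s

A = lw
dA/dt = w·dl/dt + l·dw/dt = 16·2 + 23·5 = 147 cm²/s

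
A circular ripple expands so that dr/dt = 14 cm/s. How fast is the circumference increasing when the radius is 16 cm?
28π cm/s

C = 2πr
dC/dt = 2π · dr/dt = 2π · 14 = 28π cm/s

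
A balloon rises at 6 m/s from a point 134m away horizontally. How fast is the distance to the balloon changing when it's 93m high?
558√26605/26605 ≈ 3.421 m/s

z² = 134² + y²
z = √(134² + 93²) = √26605
dz/dt = y/z · dy/dt = 93/√26605 · 6 = 558√26605/26605 ≈ 3.421 m/s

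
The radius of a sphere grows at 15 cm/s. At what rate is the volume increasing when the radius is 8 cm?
3840π cm³/s

V = (4/3)πr³
dV/dt = dV/dr · dr/dt = 4πr² · 15
At r = 8: dV/dt = 3840π cm³/s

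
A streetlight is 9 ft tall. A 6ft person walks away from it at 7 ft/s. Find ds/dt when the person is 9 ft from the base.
14 ft/s

By similar triangles: 9/(x+s) = 6/s
Solving: s = 6x/3
ds/dt = 6/3 · dx/dt = 2 · 7 = 14 ft/s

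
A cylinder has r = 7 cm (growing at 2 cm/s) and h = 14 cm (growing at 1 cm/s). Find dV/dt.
441π cm³/s

V = πr²h
dV/dt = 2πrh·dr/dt + πr²·dh/dt
= 2π(7)(14)(2) + π(7)²(1)
= 441π cm³/s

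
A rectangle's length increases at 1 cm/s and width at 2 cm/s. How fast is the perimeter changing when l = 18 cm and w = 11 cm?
6 cm/s

P = 2(l + w)
dP/dt = 2(dl/dt + dw/dt) = 2(1 + 2) = 6 cm/s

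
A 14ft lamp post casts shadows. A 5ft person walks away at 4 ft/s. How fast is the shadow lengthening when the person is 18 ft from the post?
20/9 ft/s

By similar triangles: 14/(x+s) = 5/s
Solving: s = 5x/9
ds/dt = 5/9 · dx/dt = 5/9 · 4 = 20/9 ft/s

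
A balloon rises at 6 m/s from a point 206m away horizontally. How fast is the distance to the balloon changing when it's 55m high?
330√269/3497 ≈ 1.548 m/s

z² = 206² + y²
z = √(206² + 55²) = 13√269
dz/dt = y/z · dy/dt = 55/(13√269) · 6 = 330√269/3497 ≈ 1.548 m/s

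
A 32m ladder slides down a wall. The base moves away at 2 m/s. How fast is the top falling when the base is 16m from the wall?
2√3/3 ≈ 1.155 m/s

x² + y² = 32²
2x·dx/dt + 2y·dy/dt = 0
dy/dt = -x/y · dx/dt = -16/(16√3) · 2 = -2√3/3 m/s
The top is descending at 2√3/3 ≈ 1.155 m/s.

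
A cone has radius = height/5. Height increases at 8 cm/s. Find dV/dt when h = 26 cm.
5408π/25 cm³/s

V = (1/3)π(h/5)²h = πh³/75
dV/dt = πh²/25 · 8
At h = 26: dV/dt = 5408π/25 cm³/s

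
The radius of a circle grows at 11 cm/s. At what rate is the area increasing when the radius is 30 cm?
660π cm²/s

A = πr²
dA/dt = 2πr · dr/dt = 2π(30)(11) = 660π cm²/s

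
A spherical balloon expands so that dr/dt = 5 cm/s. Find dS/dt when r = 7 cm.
280π cm²/s

S = 4πr²
dS/dt = dS/dr · dr/dt = 8πr · 5
At r = 7: dS/dt = 280π cm²/s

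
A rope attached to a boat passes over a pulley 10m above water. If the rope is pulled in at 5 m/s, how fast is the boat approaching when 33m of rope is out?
165√989/989 ≈ 5.247 m/s

rope² = x² + 10²
x = √(33² - 10²) = √989
dx/dt = (rope/x) · d(rope)/dt = (33/√989) · (-5) = -165√989/989 m/s
The boat approaches at 165√989/989 ≈ 5.247 m/s.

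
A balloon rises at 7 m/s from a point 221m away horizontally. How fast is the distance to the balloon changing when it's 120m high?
840√63241/63241 ≈ 3.34 m/s

z² = 221² + y²
z = √(221² + 120²) = √63241
dz/dt = y/z · dy/dt = 120/√63241 · 7 = 840√63241/63241 ≈ 3.34 m/s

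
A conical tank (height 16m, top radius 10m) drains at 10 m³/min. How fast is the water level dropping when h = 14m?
32/(245π) ≈ 0.04158 m/min

r/h = 10/16, so r = (5/8)h
V = (1/3)πr²h = (1/3)π((5/8)h)²h = (25/192)πh³
dV/dh = (25/64)πh²
dh/dt = (dV/dt)/(dV/dh) = -10/((25/64)π·14²) = -32/(245π) m/min
The level is dropping at 32/(245π) ≈ 0.04158 m/min.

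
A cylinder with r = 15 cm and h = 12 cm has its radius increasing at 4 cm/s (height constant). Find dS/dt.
336π cm²/s

S = 2πrh + 2πr² (lateral + bases)
dS/dt = (2πh + 4πr)·dr/dt = (2π·12 + 4π·15)·4
= 336π cm²/s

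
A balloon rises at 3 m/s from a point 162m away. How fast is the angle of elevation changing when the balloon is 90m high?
0.014151 rad/s

tan(θ) = y/162
sec²(θ) · dθ/dt = (1/162) · dy/dt
dθ/dt = cos²(θ)/162 · 3 = 162/(162² + 90²) · 3
dθ/dt = 0.014151 rad/s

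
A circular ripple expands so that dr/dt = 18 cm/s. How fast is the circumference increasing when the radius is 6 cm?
36π cm/s

C = 2πr
dC/dt = 2π · dr/dt = 2π · 18 = 36π cm/s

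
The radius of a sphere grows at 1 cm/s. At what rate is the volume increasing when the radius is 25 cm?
2500π cm³/s

V = (4/3)πr³
dV/dt = dV/dr · dr/dt = 4πr² · 1
At r = 25: dV/dt = 2500π cm³/s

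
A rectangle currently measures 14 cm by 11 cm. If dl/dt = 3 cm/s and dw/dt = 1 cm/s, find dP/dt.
8 cm/s

P = 2(l + w)
dP/dt = 2(dl/dt + dw/dt) = 2(3 + 1) = 8 cm/s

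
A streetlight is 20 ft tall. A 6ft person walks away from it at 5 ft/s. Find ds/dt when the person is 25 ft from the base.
15/7 ft/s

By similar triangles: 20/(x+s) = 6/s
Solving: s = 6x/14
ds/dt = 6/14 · dx/dt = 3/7 · 5 = 15/7 ft/s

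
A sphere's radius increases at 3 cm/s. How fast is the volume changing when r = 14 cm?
2352π cm³/s

V = (4/3)πr³
dV/dt = dV/dr · dr/dt = 4πr² · 3
At r = 14: dV/dt = 2352π cm³/s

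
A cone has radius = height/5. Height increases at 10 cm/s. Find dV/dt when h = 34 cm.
2312π/5 cm³/s

V = (1/3)π(h/5)²h = πh³/75
dV/dt = πh²/25 · 10
At h = 34: dV/dt = 2312π/5 cm³/s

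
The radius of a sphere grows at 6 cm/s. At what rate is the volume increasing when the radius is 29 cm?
20184π cm³/s

V = (4/3)πr³
dV/dt = dV/dr · dr/dt = 4πr² · 6
At r = 29: dV/dt = 20184π cm³/s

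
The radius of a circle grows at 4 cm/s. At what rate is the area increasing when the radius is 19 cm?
152π cm²/s

A = πr²
dA/dt = 2πr · dr/dt = 2π(19)(4) = 152π cm²/s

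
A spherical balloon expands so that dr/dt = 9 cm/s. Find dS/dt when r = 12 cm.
864π cm²/s

S = 4πr²
dS/dt = dS/dr · dr/dt = 8πr · 9
At r = 12: dS/dt = 864π cm²/s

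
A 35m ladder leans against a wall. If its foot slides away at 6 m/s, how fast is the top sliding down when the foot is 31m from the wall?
31√66/22 ≈ 11.45 m/s

x² + y² = 35²
2x·dx/dt + 2y·dy/dt = 0
dy/dt = -x/y · dx/dt = -31/(2√66) · 6 = -31√66/22 m/s
The top is descending at 31√66/22 ≈ 11.45 m/s.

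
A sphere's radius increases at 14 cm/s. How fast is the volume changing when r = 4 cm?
896π cm³/s

V = (4/3)πr³
dV/dt = dV/dr · dr/dt = 4πr² · 14
At r = 4: dV/dt = 896π cm³/s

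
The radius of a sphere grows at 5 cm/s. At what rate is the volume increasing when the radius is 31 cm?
19220π cm³/s

V = (4/3)πr³
dV/dt = dV/dr · dr/dt = 4πr² · 5
At r = 31: dV/dt = 19220π cm³/s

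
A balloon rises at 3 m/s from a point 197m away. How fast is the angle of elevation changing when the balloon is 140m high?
0.010118 rad/s

tan(θ) = y/197
sec²(θ) · dθ/dt = (1/197) · dy/dt
dθ/dt = cos²(θ)/197 · 3 = 197/(197² + 140²) · 3
dθ/dt = 0.010118 rad/s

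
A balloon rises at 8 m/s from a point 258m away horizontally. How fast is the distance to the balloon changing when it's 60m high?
80√1949/1949 ≈ 1.812 m/s

z² = 258² + y²
z = √(258² + 60²) = 6√1949
dz/dt = y/z · dy/dt = 60/(6√1949) · 8 = 80√1949/1949 ≈ 1.812 m/s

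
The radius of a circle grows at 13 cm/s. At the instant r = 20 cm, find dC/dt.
26π cm/s

C = 2πr
dC/dt = 2π · dr/dt = 2π · 13 = 26π cm/s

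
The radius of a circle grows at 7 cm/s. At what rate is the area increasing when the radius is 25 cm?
350π cm²/s

A = πr²
dA/dt = 2πr · dr/dt = 2π(25)(7) = 350π cm²/s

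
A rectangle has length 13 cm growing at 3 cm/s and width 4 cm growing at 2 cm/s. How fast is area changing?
38 cm²/s

A = lw
dA/dt = w·dl/dt + l·dw/dt = 4·3 + 13·2 = 38 cm²/s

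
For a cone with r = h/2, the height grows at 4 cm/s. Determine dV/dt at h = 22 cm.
484π cm³/s

V = (1/3)π(h/2)²h = πh³/12
dV/dt = πh²/4 · 4
At h = 22: dV/dt = 484π cm³/s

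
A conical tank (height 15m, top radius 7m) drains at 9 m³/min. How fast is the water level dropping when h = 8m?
2025/(3136π) ≈ 0.2055 m/min

r/h = 7/15, so r = (7/15)h
V = (1/3)πr²h = (1/3)π((7/15)h)²h = (49/675)πh³
dV/dh = (49/225)πh²
dh/dt = (dV/dt)/(dV/dh) = -9/((49/225)π·8²) = -2025/(3136π) m/min
The level is dropping at 2025/(3136π) ≈ 0.2055 m/min.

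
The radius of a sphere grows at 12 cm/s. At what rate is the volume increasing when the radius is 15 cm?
10800π cm³/s

V = (4/3)πr³
dV/dt = dV/dr · dr/dt = 4πr² · 12
At r = 15: dV/dt = 10800π cm³/s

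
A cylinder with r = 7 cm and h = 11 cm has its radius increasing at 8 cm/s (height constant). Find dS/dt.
400π cm²/s

S = 2πrh + 2πr² (lateral + bases)
dS/dt = (2πh + 4πr)·dr/dt = (2π·11 + 4π·7)·8
= 400π cm²/s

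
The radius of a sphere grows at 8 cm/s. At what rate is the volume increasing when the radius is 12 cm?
4608π cm³/s

V = (4/3)πr³
dV/dt = dV/dr · dr/dt = 4πr² · 8
At r = 12: dV/dt = 4608π cm³/s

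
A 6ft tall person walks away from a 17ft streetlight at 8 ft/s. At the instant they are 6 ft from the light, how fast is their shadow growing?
48/11 ft/s

By similar triangles: 17/(x+s) = 6/s
Solving: s = 6x/11
ds/dt = 6/11 · dx/dt = 6/11 · 8 = 48/11 ft/s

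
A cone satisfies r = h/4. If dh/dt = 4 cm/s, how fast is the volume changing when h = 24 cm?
144π cm³/s

V = (1/3)π(h/4)²h = πh³/48
dV/dt = πh²/16 · 4
At h = 24: dV/dt = 144π cm³/s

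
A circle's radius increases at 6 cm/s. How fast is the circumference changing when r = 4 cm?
12π cm/s

C = 2πr
dC/dt = 2π · dr/dt = 2π · 6 = 12π cm/s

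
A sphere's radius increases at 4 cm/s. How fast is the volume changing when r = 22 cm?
7744π cm³/s

V = (4/3)πr³
dV/dt = dV/dr · dr/dt = 4πr² · 4
At r = 22: dV/dt = 7744π cm³/s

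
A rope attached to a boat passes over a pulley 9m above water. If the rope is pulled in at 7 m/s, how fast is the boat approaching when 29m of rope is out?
203√190/380 ≈ 7.364 m/s

rope² = x² + 9²
x = √(29² - 9²) = 2√190
dx/dt = (rope/x) · d(rope)/dt = (29/(2√190)) · (-7) = -203√190/380 m/s
The boat approaches at 203√190/380 ≈ 7.364 m/s.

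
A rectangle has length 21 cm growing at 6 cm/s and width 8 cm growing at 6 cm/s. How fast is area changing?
174 cm²/s

A = lw
dA/dt = w·dl/dt + l·dw/dt = 8·6 + 21·6 = 174 cm²/s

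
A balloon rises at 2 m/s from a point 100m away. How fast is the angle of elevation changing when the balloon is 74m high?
0.012923 rad/s

tan(θ) = y/100
sec²(θ) · dθ/dt = (1/100) · dy/dt
dθ/dt = cos²(θ)/100 · 2 = 100/(100² + 74²) · 2
dθ/dt = 0.012923 rad/s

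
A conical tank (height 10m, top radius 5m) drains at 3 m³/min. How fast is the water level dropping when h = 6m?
1/(3π) ≈ 0.1061 m/min

r/h = 5/10, so r = (1/2)h
V = (1/3)πr²h = (1/3)π((1/2)h)²h = (1/12)πh³
dV/dh = (1/4)πh²
dh/dt = (dV/dt)/(dV/dh) = -3/((1/4)π·6²) = -1/(3π) m/min
The level is dropping at 1/(3π) ≈ 0.1061 m/min.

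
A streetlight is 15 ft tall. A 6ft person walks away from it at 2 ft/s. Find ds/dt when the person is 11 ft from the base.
4/3 ft/s

By similar triangles: 15/(x+s) = 6/s
Solving: s = 6x/9
ds/dt = 6/9 · dx/dt = 2/3 · 2 = 4/3 ft/s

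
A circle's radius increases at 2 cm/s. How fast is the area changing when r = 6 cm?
24π cm²/s

A = πr²
dA/dt = 2πr · dr/dt = 2π(6)(2) = 24π cm²/s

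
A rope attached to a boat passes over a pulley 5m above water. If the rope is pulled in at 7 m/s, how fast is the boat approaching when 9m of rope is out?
9√14/4 ≈ 8.419 m/s

rope² = x² + 5²
x = √(9² - 5²) = 2√14
dx/dt = (rope/x) · d(rope)/dt = (9/(2√14)) · (-7) = -9√14/4 m/s
The boat approaches at 9√14/4 ≈ 8.419 m/s.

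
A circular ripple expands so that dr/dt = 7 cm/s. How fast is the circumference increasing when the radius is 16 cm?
14π cm/s

C = 2πr
dC/dt = 2π · dr/dt = 2π · 7 = 14π cm/s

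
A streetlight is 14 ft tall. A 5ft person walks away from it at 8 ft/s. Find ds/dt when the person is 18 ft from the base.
40/9 ft/s

By similar triangles: 14/(x+s) = 5/s
Solving: s = 5x/9
ds/dt = 5/9 · dx/dt = 5/9 · 8 = 40/9 ft/s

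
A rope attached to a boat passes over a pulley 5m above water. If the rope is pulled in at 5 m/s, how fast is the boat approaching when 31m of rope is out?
155√26/156 ≈ 5.066 m/s

rope² = x² + 5²
x = √(31² - 5²) = 6√26
dx/dt = (rope/x) · d(rope)/dt = (31/(6√26)) · (-5) = -155√26/156 m/s
The boat approaches at 155√26/156 ≈ 5.066 m/s.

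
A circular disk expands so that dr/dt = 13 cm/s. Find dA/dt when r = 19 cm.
494π cm²/s

A = πr²
dA/dt = 2πr · dr/dt = 2π(19)(13) = 494π cm²/s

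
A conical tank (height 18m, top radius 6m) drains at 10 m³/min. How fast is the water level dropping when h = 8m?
45/(32π) ≈ 0.4476 m/min

r/h = 6/18, so r = (1/3)h
V = (1/3)πr²h = (1/3)π((1/3)h)²h = (1/27)πh³
dV/dh = (1/9)πh²
dh/dt = (dV/dt)/(dV/dh) = -10/((1/9)π·8²) = -45/(32π) m/min
The level is dropping at 45/(32π) ≈ 0.4476 m/min.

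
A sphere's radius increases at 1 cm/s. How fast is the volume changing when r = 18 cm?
1296π cm³/s

V = (4/3)πr³
dV/dt = dV/dr · dr/dt = 4πr² · 1
At r = 18: dV/dt = 1296π cm³/s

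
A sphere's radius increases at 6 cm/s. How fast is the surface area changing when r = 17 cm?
816π cm²/s

S = 4πr²
dS/dt = dS/dr · dr/dt = 8πr · 6
At r = 17: dS/dt = 816π cm²/s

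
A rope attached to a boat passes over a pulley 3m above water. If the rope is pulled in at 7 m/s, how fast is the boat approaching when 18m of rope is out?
6√35/5 ≈ 7.099 m/s

rope² = x² + 3²
x = √(18² - 3²) = 3√35
dx/dt = (rope/x) · d(rope)/dt = (18/(3√35)) · (-7) = -6√35/5 m/s
The boat approaches at 6√35/5 ≈ 7.099 m/s.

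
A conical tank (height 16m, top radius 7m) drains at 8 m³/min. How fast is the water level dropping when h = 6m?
512/(441π) ≈ 0.3696 m/min

r/h = 7/16, so r = (7/16)h
V = (1/3)πr²h = (1/3)π((7/16)h)²h = (49/768)πh³
dV/dh = (49/256)πh²
dh/dt = (dV/dt)/(dV/dh) = -8/((49/256)π·6²) = -512/(441π) m/min
The level is dropping at 512/(441π) ≈ 0.3696 m/min.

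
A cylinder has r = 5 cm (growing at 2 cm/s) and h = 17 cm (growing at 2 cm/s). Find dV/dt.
390π cm³/s

V = πr²h
dV/dt = 2πrh·dr/dt + πr²·dh/dt
= 2π(5)(17)(2) + π(5)²(2)
= 390π cm³/s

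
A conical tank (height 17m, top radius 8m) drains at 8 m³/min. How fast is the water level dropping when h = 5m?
289/(200π) ≈ 0.46 m/min

r/h = 8/17, so r = (8/17)h
V = (1/3)πr²h = (1/3)π((8/17)h)²h = (64/867)πh³
dV/dh = (64/289)πh²
dh/dt = (dV/dt)/(dV/dh) = -8/((64/289)π·5²) = -289/(200π) m/min
The level is dropping at 289/(200π) ≈ 0.46 m/min.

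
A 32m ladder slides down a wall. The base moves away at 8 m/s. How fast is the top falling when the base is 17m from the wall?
136√15/105 ≈ 5.016 m/s

x² + y² = 32²
2x·dx/dt + 2y·dy/dt = 0
dy/dt = -x/y · dx/dt = -17/(7√15) · 8 = -136√15/105 m/s
The top is descending at 136√15/105 ≈ 5.016 m/s.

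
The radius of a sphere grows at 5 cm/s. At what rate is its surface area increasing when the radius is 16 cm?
640π cm²/s

S = 4πr²
dS/dt = dS/dr · dr/dt = 8πr · 5
At r = 16: dS/dt = 640π cm²/s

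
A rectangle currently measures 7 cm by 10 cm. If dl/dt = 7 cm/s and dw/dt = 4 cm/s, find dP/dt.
22 cm/s

P = 2(l + w)
dP/dt = 2(dl/dt + dw/dt) = 2(7 + 4) = 22 cm/s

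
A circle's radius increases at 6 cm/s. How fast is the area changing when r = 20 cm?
240π cm²/s

A = πr²
dA/dt = 2πr · dr/dt = 2π(20)(6) = 240π cm²/s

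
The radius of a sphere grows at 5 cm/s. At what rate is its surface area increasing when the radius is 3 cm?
120π cm²/s

S = 4πr²
dS/dt = dS/dr · dr/dt = 8πr · 5
At r = 3: dS/dt = 120π cm²/s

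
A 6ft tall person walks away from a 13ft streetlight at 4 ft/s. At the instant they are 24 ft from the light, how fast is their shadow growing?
24/7 ft/s

By similar triangles: 13/(x+s) = 6/s
Solving: s = 6x/7
ds/dt = 6/7 · dx/dt = 6/7 · 4 = 24/7 ft/s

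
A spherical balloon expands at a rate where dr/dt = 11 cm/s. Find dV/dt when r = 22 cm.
21296π cm³/s

V = (4/3)πr³
dV/dt = dV/dr · dr/dt = 4πr² · 11
At r = 22: dV/dt = 21296π cm³/s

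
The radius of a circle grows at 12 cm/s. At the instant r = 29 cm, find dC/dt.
24π cm/s

C = 2πr
dC/dt = 2π · dr/dt = 2π · 12 = 24π cm/s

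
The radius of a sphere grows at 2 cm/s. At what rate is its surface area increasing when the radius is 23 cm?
368π cm²/s

S = 4πr²
dS/dt = dS/dr · dr/dt = 8πr · 2
At r = 23: dS/dt = 368π cm²/s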